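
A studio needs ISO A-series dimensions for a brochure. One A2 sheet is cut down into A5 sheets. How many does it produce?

8

Each ISO step halves the sheet: 1 × A2 → 2 × A3 → 4 × A4 → 8 × A5
From A2 to A5 is 3 halving steps: 2^3 = 8.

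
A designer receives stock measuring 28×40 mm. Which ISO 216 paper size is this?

Aspect ratio 40/28 ≈ 1.429 — close to the ISO √2 ≈ 1.414.
In the C-series (envelope sizes, between A and B): C10 = 28 × 40 mm.

C10 (28 × 40 mm)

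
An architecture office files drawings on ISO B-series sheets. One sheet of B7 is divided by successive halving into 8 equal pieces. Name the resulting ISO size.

8 = 2^3, so 3 halving steps.
B7 → B8 → … → B10 after 3 steps.

B10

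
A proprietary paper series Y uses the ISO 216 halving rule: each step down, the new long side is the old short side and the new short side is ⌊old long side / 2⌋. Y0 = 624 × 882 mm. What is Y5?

110 × 156 mm

Y1 = 441 × 624 mm (from Y0 by 1 halving).
Y2: ⌊624/2⌋ × 441 = 312 × 441 mm
Y3: ⌊441/2⌋ × 312 = 220 × 312 mm
Y4: ⌊312/2⌋ × 220 = 156 × 220 mm
Y5: ⌊220/2⌋ × 156 = 110 × 156 mm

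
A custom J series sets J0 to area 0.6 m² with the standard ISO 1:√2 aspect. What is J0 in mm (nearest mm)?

651 × 921 mm

Let the short side be w mm. Then w · w√2 = 0.6 m² = 600,000 mm².
w² = 600,000/√2, so w ≈ 651.4 mm; long side = w√2 ≈ 921.2 mm.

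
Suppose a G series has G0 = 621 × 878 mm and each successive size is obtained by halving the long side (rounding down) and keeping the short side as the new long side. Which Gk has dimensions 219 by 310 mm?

G3

G0: 621 × 878 mm
G1: 439 × 621 mm
G2: 310 × 439 mm
G3: 219 × 310 mm
G4: 155 × 219 mm
→ matches G3.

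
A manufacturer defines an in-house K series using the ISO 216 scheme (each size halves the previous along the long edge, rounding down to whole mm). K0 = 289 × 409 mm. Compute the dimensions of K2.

K1: ⌊409/2⌋ × 289 = 204 × 289 mm
K2: ⌊289/2⌋ × 204 = 144 × 204 mm

144 × 204 mm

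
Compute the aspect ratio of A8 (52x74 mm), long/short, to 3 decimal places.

74 / 52 = 1.423
ISO 216 targets √2 ≈ 1.414; the +0.009 deviation is from mm rounding.

1.423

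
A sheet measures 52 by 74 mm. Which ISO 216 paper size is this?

Aspect ratio 74/52 ≈ 1.423 — close to the ISO √2 ≈ 1.414.
In the A-series (A0 area = 1 m²): A8 = 52 × 74 mm.

A8 (52 × 74 mm)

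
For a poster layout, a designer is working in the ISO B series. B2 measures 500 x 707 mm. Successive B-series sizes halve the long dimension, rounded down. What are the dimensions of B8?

B3: ⌊707/2⌋ × 500 = 353 × 500 mm
B4: ⌊500/2⌋ × 353 = 250 × 353 mm
B5: ⌊353/2⌋ × 250 = 176 × 250 mm
B6: ⌊250/2⌋ × 176 = 125 × 176 mm
B7: ⌊176/2⌋ × 125 = 88 × 125 mm
B8: ⌊125/2⌋ × 88 = 62 × 88 mm

62 × 88 mm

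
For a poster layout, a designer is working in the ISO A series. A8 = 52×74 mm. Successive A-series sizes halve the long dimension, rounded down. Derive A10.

A9: ⌊74/2⌋ × 52 = 37 × 52 mm
A10: ⌊52/2⌋ × 37 = 26 × 37 mm

26 × 37 mm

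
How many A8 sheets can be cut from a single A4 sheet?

16

A4 = 210 × 297 mm; A8 = 52 × 74 mm.
Each halving step doubles the count; 4 steps from A4 to A8.
2^4 = 16.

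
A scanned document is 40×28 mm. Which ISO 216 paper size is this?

C10 (28 × 40 mm)

Aspect ratio 40/28 ≈ 1.429 — close to the ISO √2 ≈ 1.414.
In the C-series (envelope sizes, between A and B): C10 = 28 × 40 mm.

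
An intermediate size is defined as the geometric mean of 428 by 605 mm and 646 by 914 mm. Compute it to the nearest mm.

526 × 744 mm

Short side: √(428 · 646) = √276488 ≈ 525.8 → 526 mm
Long side: √(605 · 914) = √552970 ≈ 743.6 → 744 mm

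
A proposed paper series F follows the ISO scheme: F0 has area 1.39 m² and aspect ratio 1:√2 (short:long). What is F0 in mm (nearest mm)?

991 × 1402 mm

Let the short side be w mm. Then w · w√2 = 1.39 m² = 1,390,000 mm².
w² = 1,390,000/√2, so w ≈ 991.4 mm; long side = w√2 ≈ 1402.1 mm.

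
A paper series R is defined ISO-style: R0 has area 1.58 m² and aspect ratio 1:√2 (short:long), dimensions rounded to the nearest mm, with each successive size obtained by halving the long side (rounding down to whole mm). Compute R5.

186 × 264 mm

Let R0's short side be w mm. w · w√2 = 1.58 m² = 1,580,000 mm², so w ≈ 1057.0 mm and w√2 ≈ 1494.8 mm → R0 = 1057 × 1495 mm.
R1: ⌊1495/2⌋ × 1057 = 747 × 1057 mm
R2: ⌊1057/2⌋ × 747 = 528 × 747 mm
R3: ⌊747/2⌋ × 528 = 373 × 528 mm
R4: ⌊528/2⌋ × 373 = 264 × 373 mm
R5: ⌊373/2⌋ × 264 = 186 × 264 mm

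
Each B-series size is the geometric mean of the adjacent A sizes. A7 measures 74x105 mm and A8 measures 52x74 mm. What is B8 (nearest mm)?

62 × 88 mm

Short side: √(74 · 52) = √3848 ≈ 62.0 → 62 mm
Long side: √(105 · 74) = √7770 ≈ 88.1 → 88 mm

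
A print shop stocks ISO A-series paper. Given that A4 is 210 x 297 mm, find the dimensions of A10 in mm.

A5: ⌊297/2⌋ × 210 = 148 × 210 mm
A6: ⌊210/2⌋ × 148 = 105 × 148 mm
A7: ⌊148/2⌋ × 105 = 74 × 105 mm
A8: ⌊105/2⌋ × 74 = 52 × 74 mm
A9: ⌊74/2⌋ × 52 = 37 × 52 mm
A10: ⌊52/2⌋ × 37 = 26 × 37 mm

26 × 37 mm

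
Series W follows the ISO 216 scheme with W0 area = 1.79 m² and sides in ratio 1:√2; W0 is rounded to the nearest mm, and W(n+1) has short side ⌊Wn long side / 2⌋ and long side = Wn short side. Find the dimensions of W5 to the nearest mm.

198 × 281 mm

Let W0's short side be w mm. w · w√2 = 1.79 m² = 1,790,000 mm², so w ≈ 1125.0 mm and w√2 ≈ 1591.1 mm → W0 = 1125 × 1591 mm.
W1: ⌊1591/2⌋ × 1125 = 795 × 1125 mm
W2: ⌊1125/2⌋ × 795 = 562 × 795 mm
W3: ⌊795/2⌋ × 562 = 397 × 562 mm
W4: ⌊562/2⌋ × 397 = 281 × 397 mm
W5: ⌊397/2⌋ × 281 = 198 × 281 mm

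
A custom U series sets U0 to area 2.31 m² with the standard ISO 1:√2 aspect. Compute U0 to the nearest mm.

1278 × 1807 mm

Let the short side be w mm. Then w · w√2 = 2.31 m² = 2,310,000 mm².
w² = 2,310,000/√2, so w ≈ 1278.1 mm; long side = w√2 ≈ 1807.4 mm.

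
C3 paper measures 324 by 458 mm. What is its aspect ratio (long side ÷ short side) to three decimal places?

1.414

458 / 324 = 1.414
Matches √2 ≈ 1.414 — the ISO 216 defining ratio.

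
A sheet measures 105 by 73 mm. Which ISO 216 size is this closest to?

Aspect ratio 105/73 ≈ 1.438 (ISO target is √2 ≈ 1.414).
In the A-series (A0 area = 1 m²): A7 = 74 × 105 mm.
Off by 1 mm total — nearest standard size.

A7 (74 × 105 mm)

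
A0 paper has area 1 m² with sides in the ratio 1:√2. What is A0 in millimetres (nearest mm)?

Let the short side be w mm. Then the long side is w√2 and w · w√2 = 10⁶ mm².
w² = 10⁶/√2, so w = 1000 / 2^(1/4) ≈ 840.9 mm; long side = 1000 · 2^(1/4) ≈ 1189.2 mm.

841 × 1189 mm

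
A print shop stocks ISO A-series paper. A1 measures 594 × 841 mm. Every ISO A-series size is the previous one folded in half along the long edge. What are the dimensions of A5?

148 × 210 mm

A2: ⌊841/2⌋ × 594 = 420 × 594 mm
A3: ⌊594/2⌋ × 420 = 297 × 420 mm
A4: ⌊420/2⌋ × 297 = 210 × 297 mm
A5: ⌊297/2⌋ × 210 = 148 × 210 mm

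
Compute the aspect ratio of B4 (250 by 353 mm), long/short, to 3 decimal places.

1.412

353 / 250 = 1.412
ISO 216 targets √2 ≈ 1.414; the -0.002 deviation is from mm rounding.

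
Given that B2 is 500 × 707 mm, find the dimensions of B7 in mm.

88 × 125 mm

B3: ⌊707/2⌋ × 500 = 353 × 500 mm
B4: ⌊500/2⌋ × 353 = 250 × 353 mm
B5: ⌊353/2⌋ × 250 = 176 × 250 mm
B6: ⌊250/2⌋ × 176 = 125 × 176 mm
B7: ⌊176/2⌋ × 125 = 88 × 125 mm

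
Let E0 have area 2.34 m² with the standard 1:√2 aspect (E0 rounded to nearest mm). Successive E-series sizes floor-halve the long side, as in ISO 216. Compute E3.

454 × 643 mm

Let E0's short side be w mm. w · w√2 = 2.34 m² = 2,340,000 mm², so w ≈ 1286.3 mm and w√2 ≈ 1819.1 mm → E0 = 1286 × 1819 mm.
E1: ⌊1819/2⌋ × 1286 = 909 × 1286 mm
E2: ⌊1286/2⌋ × 909 = 643 × 909 mm
E3: ⌊909/2⌋ × 643 = 454 × 643 mm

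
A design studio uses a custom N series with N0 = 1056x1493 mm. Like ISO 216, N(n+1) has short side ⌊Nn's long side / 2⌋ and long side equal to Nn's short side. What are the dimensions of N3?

373 × 528 mm

N1: ⌊1493/2⌋ × 1056 = 746 × 1056 mm
N2: ⌊1056/2⌋ × 746 = 528 × 746 mm
N3: ⌊746/2⌋ × 528 = 373 × 528 mm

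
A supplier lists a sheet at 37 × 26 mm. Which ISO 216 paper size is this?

A10 (26 × 37 mm)

Aspect ratio 37/26 ≈ 1.423 — close to the ISO √2 ≈ 1.414.
In the A-series (A0 area = 1 m²): A10 = 26 × 37 mm.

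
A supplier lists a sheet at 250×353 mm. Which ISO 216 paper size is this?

B4 (250 × 353 mm)

Aspect ratio 353/250 ≈ 1.412 — close to the ISO √2 ≈ 1.414.
In the B-series (B0 = 1000 × 1414 mm): B4 = 250 × 353 mm.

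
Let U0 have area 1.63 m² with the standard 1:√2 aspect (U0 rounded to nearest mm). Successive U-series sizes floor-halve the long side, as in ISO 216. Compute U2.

Let U0's short side be w mm. w · w√2 = 1.63 m² = 1,630,000 mm², so w ≈ 1073.6 mm and w√2 ≈ 1518.3 mm → U0 = 1074 × 1518 mm.
U1: ⌊1518/2⌋ × 1074 = 759 × 1074 mm
U2: ⌊1074/2⌋ × 759 = 537 × 759 mm

537 × 759 mm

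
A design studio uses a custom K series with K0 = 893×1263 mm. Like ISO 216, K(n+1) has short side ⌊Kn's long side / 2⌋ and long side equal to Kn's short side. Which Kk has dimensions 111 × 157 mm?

K0: 893 × 1263 mm
K1: 631 × 893 mm
K2: 446 × 631 mm
K3: 315 × 446 mm
K4: 223 × 315 mm
K5: 157 × 223 mm
K6: 111 × 157 mm
K7: 78 × 111 mm
→ matches K6.

K6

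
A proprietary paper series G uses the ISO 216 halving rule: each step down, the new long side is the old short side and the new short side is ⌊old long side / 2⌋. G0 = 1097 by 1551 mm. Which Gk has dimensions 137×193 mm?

G6

G0: 1097 × 1551 mm
G1: 775 × 1097 mm
G2: 548 × 775 mm
G3: 387 × 548 mm
G4: 274 × 387 mm
G5: 193 × 274 mm
G6: 137 × 193 mm
G7: 96 × 137 mm
→ matches G6.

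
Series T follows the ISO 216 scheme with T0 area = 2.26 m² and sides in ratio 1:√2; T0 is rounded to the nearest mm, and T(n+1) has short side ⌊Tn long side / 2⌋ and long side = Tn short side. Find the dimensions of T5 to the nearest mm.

223 × 316 mm

Let T0's short side be w mm. w · w√2 = 2.26 m² = 2,260,000 mm², so w ≈ 1264.1 mm and w√2 ≈ 1787.8 mm → T0 = 1264 × 1788 mm.
T1: ⌊1788/2⌋ × 1264 = 894 × 1264 mm
T2: ⌊1264/2⌋ × 894 = 632 × 894 mm
T3: ⌊894/2⌋ × 632 = 447 × 632 mm
T4: ⌊632/2⌋ × 447 = 316 × 447 mm
T5: ⌊447/2⌋ × 316 = 223 × 316 mm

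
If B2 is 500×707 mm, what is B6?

125 × 176 mm

B3: ⌊707/2⌋ × 500 = 353 × 500 mm
B4: ⌊500/2⌋ × 353 = 250 × 353 mm
B5: ⌊353/2⌋ × 250 = 176 × 250 mm
B6: ⌊250/2⌋ × 176 = 125 × 176 mm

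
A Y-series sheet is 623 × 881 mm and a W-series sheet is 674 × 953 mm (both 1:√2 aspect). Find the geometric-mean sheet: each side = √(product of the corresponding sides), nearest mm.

Short side: √(623 · 674) = √419902 ≈ 648.0 → 648 mm
Long side: √(881 · 953) = √839593 ≈ 916.3 → 916 mm

648 × 916 mm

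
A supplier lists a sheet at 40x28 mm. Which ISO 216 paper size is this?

C10 (28 × 40 mm)

Aspect ratio 40/28 ≈ 1.429 — close to the ISO √2 ≈ 1.414.
In the C-series (envelope sizes, between A and B): C10 = 28 × 40 mm.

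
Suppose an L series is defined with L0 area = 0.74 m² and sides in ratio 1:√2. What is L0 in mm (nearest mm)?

Let the short side be w mm. Then w · w√2 = 0.74 m² = 740,000 mm².
w² = 740,000/√2, so w ≈ 723.4 mm; long side = w√2 ≈ 1023.0 mm.

723 × 1023 mm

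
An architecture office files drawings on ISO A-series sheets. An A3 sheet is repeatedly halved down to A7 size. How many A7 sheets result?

16

Each ISO step halves the sheet: 1 × A3 → 2 × A4 → 4 × A5 → 8 × A6 → …
From A3 to A7 is 4 halving steps: 2^4 = 16.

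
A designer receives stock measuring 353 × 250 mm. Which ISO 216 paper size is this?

B4 (250 × 353 mm)

Aspect ratio 353/250 ≈ 1.412 — close to the ISO √2 ≈ 1.414.
In the B-series (B0 = 1000 × 1414 mm): B4 = 250 × 353 mm.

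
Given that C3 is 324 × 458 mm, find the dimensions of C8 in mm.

57 × 81 mm

C4: ⌊458/2⌋ × 324 = 229 × 324 mm
C5: ⌊324/2⌋ × 229 = 162 × 229 mm
C6: ⌊229/2⌋ × 162 = 114 × 162 mm
C7: ⌊162/2⌋ × 114 = 81 × 114 mm
C8: ⌊114/2⌋ × 81 = 57 × 81 mm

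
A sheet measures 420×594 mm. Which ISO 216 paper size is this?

A2 (420 × 594 mm)

Aspect ratio 594/420 ≈ 1.414 — close to the ISO √2 ≈ 1.414.
In the A-series (A0 area = 1 m²): A2 = 420 × 594 mm.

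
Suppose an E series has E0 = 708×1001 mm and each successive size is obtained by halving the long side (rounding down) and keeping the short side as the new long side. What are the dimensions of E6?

88 × 125 mm

E1 = 500 × 708 mm (from E0 by 1 halving).
E2: ⌊708/2⌋ × 500 = 354 × 500 mm
E3: ⌊500/2⌋ × 354 = 250 × 354 mm
E4: ⌊354/2⌋ × 250 = 177 × 250 mm
E5: ⌊250/2⌋ × 177 = 125 × 177 mm
E6: ⌊177/2⌋ × 125 = 88 × 125 mm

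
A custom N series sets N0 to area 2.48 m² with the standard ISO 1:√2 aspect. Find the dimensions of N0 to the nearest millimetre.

Let the short side be w mm. Then w · w√2 = 2.48 m² = 2,480,000 mm².
w² = 2,480,000/√2, so w ≈ 1324.2 mm; long side = w√2 ≈ 1872.8 mm.

1324 × 1873 mm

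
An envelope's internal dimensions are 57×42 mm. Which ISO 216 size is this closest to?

C9 (40 × 57 mm)

Aspect ratio 57/42 ≈ 1.357 (ISO target is √2 ≈ 1.414).
In the C-series (envelope sizes, between A and B): C9 = 40 × 57 mm.
Off by 2 mm total — nearest standard size.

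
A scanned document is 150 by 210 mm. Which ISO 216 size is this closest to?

Aspect ratio 210/150 ≈ 1.400 — close to the ISO √2 ≈ 1.414.
In the A-series (A0 area = 1 m²): A5 = 148 × 210 mm.
Off by 2 mm total — nearest standard size.

A5 (148 × 210 mm)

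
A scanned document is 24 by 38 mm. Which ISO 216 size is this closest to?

Aspect ratio 38/24 ≈ 1.583 (ISO target is √2 ≈ 1.414).
In the A-series (A0 area = 1 m²): A10 = 26 × 37 mm.
Off by 3 mm total — nearest standard size.

A10 (26 × 37 mm)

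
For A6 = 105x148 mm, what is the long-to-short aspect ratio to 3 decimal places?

1.410

148 / 105 = 1.410
ISO 216 targets √2 ≈ 1.414; the -0.005 deviation is from mm rounding.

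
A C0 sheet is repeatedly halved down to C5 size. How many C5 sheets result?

32

Each ISO step halves the sheet: 1 × C0 → 2 × C1 → 4 × C2 → 8 × C3 → …
From C0 to C5 is 5 halving steps: 2^5 = 32.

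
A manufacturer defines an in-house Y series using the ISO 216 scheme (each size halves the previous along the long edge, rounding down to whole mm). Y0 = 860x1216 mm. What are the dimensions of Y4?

215 × 304 mm

Y1: ⌊1216/2⌋ × 860 = 608 × 860 mm
Y2: ⌊860/2⌋ × 608 = 430 × 608 mm
Y3: ⌊608/2⌋ × 430 = 304 × 430 mm
Y4: ⌊430/2⌋ × 304 = 215 × 304 mm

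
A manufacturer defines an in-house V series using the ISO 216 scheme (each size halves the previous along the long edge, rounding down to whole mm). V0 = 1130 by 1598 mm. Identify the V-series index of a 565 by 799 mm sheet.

V2

V0: 1130 × 1598 mm
V1: 799 × 1130 mm
V2: 565 × 799 mm
V3: 399 × 565 mm
→ matches V2.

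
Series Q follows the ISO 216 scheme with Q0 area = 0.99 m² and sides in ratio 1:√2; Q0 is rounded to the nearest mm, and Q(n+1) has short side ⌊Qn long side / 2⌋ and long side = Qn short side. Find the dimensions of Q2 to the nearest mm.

418 × 591 mm

Let Q0's short side be w mm. w · w√2 = 0.99 m² = 990,000 mm², so w ≈ 836.7 mm and w√2 ≈ 1183.2 mm → Q0 = 837 × 1183 mm.
Q1: ⌊1183/2⌋ × 837 = 591 × 837 mm
Q2: ⌊837/2⌋ × 591 = 418 × 591 mm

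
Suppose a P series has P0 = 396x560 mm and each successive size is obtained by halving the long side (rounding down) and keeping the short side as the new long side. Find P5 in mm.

P1 = 280 × 396 mm (from P0 by 1 halving).
P2: ⌊396/2⌋ × 280 = 198 × 280 mm
P3: ⌊280/2⌋ × 198 = 140 × 198 mm
P4: ⌊198/2⌋ × 140 = 99 × 140 mm
P5: ⌊140/2⌋ × 99 = 70 × 99 mm

70 × 99 mm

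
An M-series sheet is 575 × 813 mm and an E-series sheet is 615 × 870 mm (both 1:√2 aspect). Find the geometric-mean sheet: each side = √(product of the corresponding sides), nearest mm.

Short side: √(575 · 615) = √353625 ≈ 594.7 → 595 mm
Long side: √(813 · 870) = √707310 ≈ 841.0 → 841 mm

595 × 841 mm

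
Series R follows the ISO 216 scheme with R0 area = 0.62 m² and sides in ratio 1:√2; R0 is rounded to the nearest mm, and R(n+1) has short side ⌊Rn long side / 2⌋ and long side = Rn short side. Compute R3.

234 × 331 mm

Let R0's short side be w mm. w · w√2 = 0.62 m² = 620,000 mm², so w ≈ 662.1 mm and w√2 ≈ 936.4 mm → R0 = 662 × 936 mm.
R1: ⌊936/2⌋ × 662 = 468 × 662 mm
R2: ⌊662/2⌋ × 468 = 331 × 468 mm
R3: ⌊468/2⌋ × 331 = 234 × 331 mm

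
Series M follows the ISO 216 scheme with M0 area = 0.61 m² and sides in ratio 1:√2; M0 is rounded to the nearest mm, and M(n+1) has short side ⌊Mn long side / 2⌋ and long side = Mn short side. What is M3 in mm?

232 × 328 mm

Let M0's short side be w mm. w · w√2 = 0.61 m² = 610,000 mm², so w ≈ 656.8 mm and w√2 ≈ 928.8 mm → M0 = 657 × 929 mm.
M1: ⌊929/2⌋ × 657 = 464 × 657 mm
M2: ⌊657/2⌋ × 464 = 328 × 464 mm
M3: ⌊464/2⌋ × 328 = 232 × 328 mm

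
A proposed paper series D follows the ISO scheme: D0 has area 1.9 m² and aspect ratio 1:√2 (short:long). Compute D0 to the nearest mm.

Let the short side be w mm. Then w · w√2 = 1.9 m² = 1,900,000 mm².
w² = 1,900,000/√2, so w ≈ 1159.1 mm; long side = w√2 ≈ 1639.2 mm.

1159 × 1639 mm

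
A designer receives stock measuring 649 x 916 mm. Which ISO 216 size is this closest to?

Aspect ratio 916/649 ≈ 1.411 — close to the ISO √2 ≈ 1.414.
In the C-series (envelope sizes, between A and B): C1 = 648 × 917 mm.
Off by 2 mm total — nearest standard size.

C1 (648 × 917 mm)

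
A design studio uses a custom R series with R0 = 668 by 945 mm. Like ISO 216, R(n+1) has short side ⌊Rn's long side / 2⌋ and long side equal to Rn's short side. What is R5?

R1: ⌊945/2⌋ × 668 = 472 × 668 mm
R2: ⌊668/2⌋ × 472 = 334 × 472 mm
R3: ⌊472/2⌋ × 334 = 236 × 334 mm
R4: ⌊334/2⌋ × 236 = 167 × 236 mm
R5: ⌊236/2⌋ × 167 = 118 × 167 mm

118 × 167 mm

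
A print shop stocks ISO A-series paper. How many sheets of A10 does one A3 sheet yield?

Each ISO step halves the sheet: 1 × A3 → 2 × A4 → 4 × A5 → 8 × A6 → …
From A3 to A10 is 7 halving steps: 2^7 = 128.

128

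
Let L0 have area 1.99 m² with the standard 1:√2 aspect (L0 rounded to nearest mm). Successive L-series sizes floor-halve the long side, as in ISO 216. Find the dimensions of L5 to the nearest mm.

209 × 296 mm

Let L0's short side be w mm. w · w√2 = 1.99 m² = 1,990,000 mm², so w ≈ 1186.2 mm and w√2 ≈ 1677.6 mm → L0 = 1186 × 1678 mm.
L1: ⌊1678/2⌋ × 1186 = 839 × 1186 mm
L2: ⌊1186/2⌋ × 839 = 593 × 839 mm
L3: ⌊839/2⌋ × 593 = 419 × 593 mm
L4: ⌊593/2⌋ × 419 = 296 × 419 mm
L5: ⌊419/2⌋ × 296 = 209 × 296 mm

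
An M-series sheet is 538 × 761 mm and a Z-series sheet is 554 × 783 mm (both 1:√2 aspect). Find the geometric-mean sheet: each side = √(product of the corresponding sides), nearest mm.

Short side: √(538 · 554) = √298052 ≈ 545.9 → 546 mm
Long side: √(761 · 783) = √595863 ≈ 771.9 → 772 mm

546 × 772 mm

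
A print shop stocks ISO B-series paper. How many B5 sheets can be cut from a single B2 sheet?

8

Each ISO step halves the sheet: 1 × B2 → 2 × B3 → 4 × B4 → 8 × B5
From B2 to B5 is 3 halving steps: 2^3 = 8.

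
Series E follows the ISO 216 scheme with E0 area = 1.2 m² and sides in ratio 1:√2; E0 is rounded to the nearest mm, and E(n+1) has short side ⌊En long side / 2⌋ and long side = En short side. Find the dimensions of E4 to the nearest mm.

Let E0's short side be w mm. w · w√2 = 1.2 m² = 1,200,000 mm², so w ≈ 921.2 mm and w√2 ≈ 1302.7 mm → E0 = 921 × 1303 mm.
E1: ⌊1303/2⌋ × 921 = 651 × 921 mm
E2: ⌊921/2⌋ × 651 = 460 × 651 mm
E3: ⌊651/2⌋ × 460 = 325 × 460 mm
E4: ⌊460/2⌋ × 325 = 230 × 325 mm

230 × 325 mm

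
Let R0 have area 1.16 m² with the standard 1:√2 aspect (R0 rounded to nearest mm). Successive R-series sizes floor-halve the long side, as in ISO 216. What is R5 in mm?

Let R0's short side be w mm. w · w√2 = 1.16 m² = 1,160,000 mm², so w ≈ 905.7 mm and w√2 ≈ 1280.8 mm → R0 = 906 × 1281 mm.
R1: ⌊1281/2⌋ × 906 = 640 × 906 mm
R2: ⌊906/2⌋ × 640 = 453 × 640 mm
R3: ⌊640/2⌋ × 453 = 320 × 453 mm
R4: ⌊453/2⌋ × 320 = 226 × 320 mm
R5: ⌊320/2⌋ × 226 = 160 × 226 mm

160 × 226 mm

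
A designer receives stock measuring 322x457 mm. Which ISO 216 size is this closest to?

C3 (324 × 458 mm)

Aspect ratio 457/322 ≈ 1.419 — close to the ISO √2 ≈ 1.414.
In the C-series (envelope sizes, between A and B): C3 = 324 × 458 mm.
Off by 3 mm total — nearest standard size.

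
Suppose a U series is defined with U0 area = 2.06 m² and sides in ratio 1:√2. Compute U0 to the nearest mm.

Let the short side be w mm. Then w · w√2 = 2.06 m² = 2,060,000 mm².
w² = 2,060,000/√2, so w ≈ 1206.9 mm; long side = w√2 ≈ 1706.8 mm.

1207 × 1707 mm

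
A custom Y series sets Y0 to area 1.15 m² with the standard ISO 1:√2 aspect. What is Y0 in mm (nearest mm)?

902 × 1275 mm

Let the short side be w mm. Then w · w√2 = 1.15 m² = 1,150,000 mm².
w² = 1,150,000/√2, so w ≈ 901.8 mm; long side = w√2 ≈ 1275.3 mm.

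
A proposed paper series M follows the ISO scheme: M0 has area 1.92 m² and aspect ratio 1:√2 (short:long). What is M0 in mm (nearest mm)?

Let the short side be w mm. Then w · w√2 = 1.92 m² = 1,920,000 mm².
w² = 1,920,000/√2, so w ≈ 1165.2 mm; long side = w√2 ≈ 1647.8 mm.

1165 × 1648 mm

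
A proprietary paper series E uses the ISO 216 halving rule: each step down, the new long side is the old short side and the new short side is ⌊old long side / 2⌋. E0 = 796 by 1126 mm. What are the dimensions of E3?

E1: ⌊1126/2⌋ × 796 = 563 × 796 mm
E2: ⌊796/2⌋ × 563 = 398 × 563 mm
E3: ⌊563/2⌋ × 398 = 281 × 398 mm

281 × 398 mm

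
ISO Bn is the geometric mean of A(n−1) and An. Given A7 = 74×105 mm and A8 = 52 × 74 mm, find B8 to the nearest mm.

62 × 88 mm

Short side: √(74 · 52) = √3848 ≈ 62.0 → 62 mm
Long side: √(105 · 74) = √7770 ≈ 88.1 → 88 mm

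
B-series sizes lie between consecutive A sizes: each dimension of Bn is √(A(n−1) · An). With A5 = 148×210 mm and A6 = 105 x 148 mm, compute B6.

Short side: √(148 · 105) = √15540 ≈ 124.7 → 125 mm
Long side: √(210 · 148) = √31080 ≈ 176.3 → 176 mm

125 × 176 mm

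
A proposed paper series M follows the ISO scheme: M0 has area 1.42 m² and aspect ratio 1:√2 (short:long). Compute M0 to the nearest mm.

Let the short side be w mm. Then w · w√2 = 1.42 m² = 1,420,000 mm².
w² = 1,420,000/√2, so w ≈ 1002.0 mm; long side = w√2 ≈ 1417.1 mm.

1002 × 1417 mm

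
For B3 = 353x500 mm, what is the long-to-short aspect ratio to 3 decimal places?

1.416

500 / 353 = 1.416
ISO 216 targets √2 ≈ 1.414; the +0.002 deviation is from mm rounding.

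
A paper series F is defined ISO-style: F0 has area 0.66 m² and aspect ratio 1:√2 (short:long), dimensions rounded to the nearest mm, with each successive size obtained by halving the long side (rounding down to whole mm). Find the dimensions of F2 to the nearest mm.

341 × 483 mm

Let F0's short side be w mm. w · w√2 = 0.66 m² = 660,000 mm², so w ≈ 683.1 mm and w√2 ≈ 966.1 mm → F0 = 683 × 966 mm.
F1: ⌊966/2⌋ × 683 = 483 × 683 mm
F2: ⌊683/2⌋ × 483 = 341 × 483 mm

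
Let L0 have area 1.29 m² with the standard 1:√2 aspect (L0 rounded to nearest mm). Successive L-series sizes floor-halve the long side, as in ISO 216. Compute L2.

477 × 675 mm

Let L0's short side be w mm. w · w√2 = 1.29 m² = 1,290,000 mm², so w ≈ 955.1 mm and w√2 ≈ 1350.7 mm → L0 = 955 × 1351 mm.
L1: ⌊1351/2⌋ × 955 = 675 × 955 mm
L2: ⌊955/2⌋ × 675 = 477 × 675 mm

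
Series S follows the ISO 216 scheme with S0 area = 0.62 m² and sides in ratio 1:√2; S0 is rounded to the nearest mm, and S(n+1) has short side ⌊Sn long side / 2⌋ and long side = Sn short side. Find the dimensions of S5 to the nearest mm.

117 × 165 mm

Let S0's short side be w mm. w · w√2 = 0.62 m² = 620,000 mm², so w ≈ 662.1 mm and w√2 ≈ 936.4 mm → S0 = 662 × 936 mm.
S1: ⌊936/2⌋ × 662 = 468 × 662 mm
S2: ⌊662/2⌋ × 468 = 331 × 468 mm
S3: ⌊468/2⌋ × 331 = 234 × 331 mm
S4: ⌊331/2⌋ × 234 = 165 × 234 mm
S5: ⌊234/2⌋ × 165 = 117 × 165 mm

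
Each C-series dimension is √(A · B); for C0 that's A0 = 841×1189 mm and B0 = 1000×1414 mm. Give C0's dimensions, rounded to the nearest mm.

917 × 1297 mm

Short: √(841 · 1000) = √841000 ≈ 917.1 mm.
Long: √(1189 · 1414) = √1681246 ≈ 1296.6 mm.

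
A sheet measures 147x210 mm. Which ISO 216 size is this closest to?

A5 (148 × 210 mm)

Aspect ratio 210/147 ≈ 1.429 — close to the ISO √2 ≈ 1.414.
In the A-series (A0 area = 1 m²): A5 = 148 × 210 mm.
Off by 1 mm total — nearest standard size.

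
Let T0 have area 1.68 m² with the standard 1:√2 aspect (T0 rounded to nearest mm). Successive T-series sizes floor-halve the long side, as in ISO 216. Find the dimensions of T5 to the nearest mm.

192 × 272 mm

Let T0's short side be w mm. w · w√2 = 1.68 m² = 1,680,000 mm², so w ≈ 1089.9 mm and w√2 ≈ 1541.4 mm → T0 = 1090 × 1541 mm.
T1: ⌊1541/2⌋ × 1090 = 770 × 1090 mm
T2: ⌊1090/2⌋ × 770 = 545 × 770 mm
T3: ⌊770/2⌋ × 545 = 385 × 545 mm
T4: ⌊545/2⌋ × 385 = 272 × 385 mm
T5: ⌊385/2⌋ × 272 = 192 × 272 mm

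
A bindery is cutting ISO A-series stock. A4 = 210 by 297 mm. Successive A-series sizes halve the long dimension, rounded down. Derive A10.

A5: ⌊297/2⌋ × 210 = 148 × 210 mm
A6: ⌊210/2⌋ × 148 = 105 × 148 mm
A7: ⌊148/2⌋ × 105 = 74 × 105 mm
A8: ⌊105/2⌋ × 74 = 52 × 74 mm
A9: ⌊74/2⌋ × 52 = 37 × 52 mm
A10: ⌊52/2⌋ × 37 = 26 × 37 mm

26 × 37 mm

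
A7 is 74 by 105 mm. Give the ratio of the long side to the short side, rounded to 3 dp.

105 / 74 = 1.419
ISO 216 targets √2 ≈ 1.414; the +0.005 deviation is from mm rounding.

1.419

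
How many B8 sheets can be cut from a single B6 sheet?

4

Each ISO step halves the sheet: 1 × B6 → 2 × B7 → 4 × B8
From B6 to B8 is 2 halving steps: 2^2 = 4.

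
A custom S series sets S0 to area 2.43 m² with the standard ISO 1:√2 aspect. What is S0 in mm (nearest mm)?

Let the short side be w mm. Then w · w√2 = 2.43 m² = 2,430,000 mm².
w² = 2,430,000/√2, so w ≈ 1310.8 mm; long side = w√2 ≈ 1853.8 mm.

1311 × 1854 mm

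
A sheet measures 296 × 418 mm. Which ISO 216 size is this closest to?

Aspect ratio 418/296 ≈ 1.412 — close to the ISO √2 ≈ 1.414.
In the A-series (A0 area = 1 m²): A3 = 297 × 420 mm.
Off by 3 mm total — nearest standard size.

A3 (297 × 420 mm)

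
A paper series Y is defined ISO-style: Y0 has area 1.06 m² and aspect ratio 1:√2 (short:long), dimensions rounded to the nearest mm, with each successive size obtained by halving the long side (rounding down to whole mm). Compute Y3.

Let Y0's short side be w mm. w · w√2 = 1.06 m² = 1,060,000 mm², so w ≈ 865.8 mm and w√2 ≈ 1224.4 mm → Y0 = 866 × 1224 mm.
Y1: ⌊1224/2⌋ × 866 = 612 × 866 mm
Y2: ⌊866/2⌋ × 612 = 433 × 612 mm
Y3: ⌊612/2⌋ × 433 = 306 × 433 mm

306 × 433 mm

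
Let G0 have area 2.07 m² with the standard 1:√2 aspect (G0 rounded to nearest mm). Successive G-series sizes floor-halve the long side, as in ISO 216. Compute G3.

427 × 605 mm

Let G0's short side be w mm. w · w√2 = 2.07 m² = 2,070,000 mm², so w ≈ 1209.8 mm and w√2 ≈ 1711.0 mm → G0 = 1210 × 1711 mm.
G1: ⌊1711/2⌋ × 1210 = 855 × 1210 mm
G2: ⌊1210/2⌋ × 855 = 605 × 855 mm
G3: ⌊855/2⌋ × 605 = 427 × 605 mm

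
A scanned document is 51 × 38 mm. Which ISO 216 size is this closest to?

A9 (37 × 52 mm)

Aspect ratio 51/38 ≈ 1.342 (ISO target is √2 ≈ 1.414).
In the A-series (A0 area = 1 m²): A9 = 37 × 52 mm.
Off by 2 mm total — nearest standard size.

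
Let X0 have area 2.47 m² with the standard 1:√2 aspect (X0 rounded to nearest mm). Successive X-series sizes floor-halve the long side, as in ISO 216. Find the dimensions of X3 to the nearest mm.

Let X0's short side be w mm. w · w√2 = 2.47 m² = 2,470,000 mm², so w ≈ 1321.6 mm and w√2 ≈ 1869.0 mm → X0 = 1322 × 1869 mm.
X1: ⌊1869/2⌋ × 1322 = 934 × 1322 mm
X2: ⌊1322/2⌋ × 934 = 661 × 934 mm
X3: ⌊934/2⌋ × 661 = 467 × 661 mm

467 × 661 mm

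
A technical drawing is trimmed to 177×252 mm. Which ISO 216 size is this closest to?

B5 (176 × 250 mm)

Aspect ratio 252/177 ≈ 1.424 — close to the ISO √2 ≈ 1.414.
In the B-series (B0 = 1000 × 1414 mm): B5 = 176 × 250 mm.
Off by 3 mm total — nearest standard size.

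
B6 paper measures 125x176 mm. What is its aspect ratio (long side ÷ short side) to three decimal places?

1.408

176 / 125 = 1.408
ISO 216 targets √2 ≈ 1.414; the -0.006 deviation is from mm rounding.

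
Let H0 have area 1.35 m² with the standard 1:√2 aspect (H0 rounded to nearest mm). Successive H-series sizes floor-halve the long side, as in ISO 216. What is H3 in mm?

Let H0's short side be w mm. w · w√2 = 1.35 m² = 1,350,000 mm², so w ≈ 977.0 mm and w√2 ≈ 1381.7 mm → H0 = 977 × 1382 mm.
H1: ⌊1382/2⌋ × 977 = 691 × 977 mm
H2: ⌊977/2⌋ × 691 = 488 × 691 mm
H3: ⌊691/2⌋ × 488 = 345 × 488 mm

345 × 488 mm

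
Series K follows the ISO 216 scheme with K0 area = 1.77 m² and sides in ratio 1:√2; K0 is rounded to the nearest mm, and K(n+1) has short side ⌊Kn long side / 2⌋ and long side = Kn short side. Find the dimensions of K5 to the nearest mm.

Let K0's short side be w mm. w · w√2 = 1.77 m² = 1,770,000 mm², so w ≈ 1118.7 mm and w√2 ≈ 1582.1 mm → K0 = 1119 × 1582 mm.
K1: ⌊1582/2⌋ × 1119 = 791 × 1119 mm
K2: ⌊1119/2⌋ × 791 = 559 × 791 mm
K3: ⌊791/2⌋ × 559 = 395 × 559 mm
K4: ⌊559/2⌋ × 395 = 279 × 395 mm
K5: ⌊395/2⌋ × 279 = 197 × 279 mm

197 × 279 mm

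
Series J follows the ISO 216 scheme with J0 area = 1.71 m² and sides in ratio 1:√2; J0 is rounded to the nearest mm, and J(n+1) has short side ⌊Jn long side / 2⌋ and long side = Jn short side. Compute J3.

388 × 550 mm

Let J0's short side be w mm. w · w√2 = 1.71 m² = 1,710,000 mm², so w ≈ 1099.6 mm and w√2 ≈ 1555.1 mm → J0 = 1100 × 1555 mm.
J1: ⌊1555/2⌋ × 1100 = 777 × 1100 mm
J2: ⌊1100/2⌋ × 777 = 550 × 777 mm
J3: ⌊777/2⌋ × 550 = 388 × 550 mm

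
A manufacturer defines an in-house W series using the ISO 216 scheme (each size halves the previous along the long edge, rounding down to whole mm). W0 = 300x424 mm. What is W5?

53 × 75 mm

W1: ⌊424/2⌋ × 300 = 212 × 300 mm
W2: ⌊300/2⌋ × 212 = 150 × 212 mm
W3: ⌊212/2⌋ × 150 = 106 × 150 mm
W4: ⌊150/2⌋ × 106 = 75 × 106 mm
W5: ⌊106/2⌋ × 75 = 53 × 75 mm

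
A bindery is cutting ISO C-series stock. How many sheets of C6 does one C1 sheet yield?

C1 = 648 × 917 mm; C6 = 114 × 162 mm.
Each halving step doubles the count; 5 steps from C1 to C6.
2^5 = 32.

32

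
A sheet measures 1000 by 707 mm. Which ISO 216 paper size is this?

Aspect ratio 1000/707 ≈ 1.414 — close to the ISO √2 ≈ 1.414.
In the B-series (B0 = 1000 × 1414 mm): B1 = 707 × 1000 mm.

B1 (707 × 1000 mm)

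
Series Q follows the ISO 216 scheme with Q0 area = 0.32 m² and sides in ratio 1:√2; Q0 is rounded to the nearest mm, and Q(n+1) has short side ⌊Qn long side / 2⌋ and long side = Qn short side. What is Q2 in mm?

Let Q0's short side be w mm. w · w√2 = 0.32 m² = 320,000 mm², so w ≈ 475.7 mm and w√2 ≈ 672.7 mm → Q0 = 476 × 673 mm.
Q1: ⌊673/2⌋ × 476 = 336 × 476 mm
Q2: ⌊476/2⌋ × 336 = 238 × 336 mm

238 × 336 mm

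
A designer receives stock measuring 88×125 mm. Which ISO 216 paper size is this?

B7 (88 × 125 mm)

Aspect ratio 125/88 ≈ 1.420 — close to the ISO √2 ≈ 1.414.
In the B-series (B0 = 1000 × 1414 mm): B7 = 88 × 125 mm.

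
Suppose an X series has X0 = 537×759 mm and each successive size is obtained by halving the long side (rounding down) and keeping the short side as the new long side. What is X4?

134 × 189 mm

X1: ⌊759/2⌋ × 537 = 379 × 537 mm
X2: ⌊537/2⌋ × 379 = 268 × 379 mm
X3: ⌊379/2⌋ × 268 = 189 × 268 mm
X4: ⌊268/2⌋ × 189 = 134 × 189 mm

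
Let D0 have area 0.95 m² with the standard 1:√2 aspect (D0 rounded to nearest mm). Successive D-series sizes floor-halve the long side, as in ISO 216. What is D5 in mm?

Let D0's short side be w mm. w · w√2 = 0.95 m² = 950,000 mm², so w ≈ 819.6 mm and w√2 ≈ 1159.1 mm → D0 = 820 × 1159 mm.
D1: ⌊1159/2⌋ × 820 = 579 × 820 mm
D2: ⌊820/2⌋ × 579 = 410 × 579 mm
D3: ⌊579/2⌋ × 410 = 289 × 410 mm
D4: ⌊410/2⌋ × 289 = 205 × 289 mm
D5: ⌊289/2⌋ × 205 = 144 × 205 mm

144 × 205 mm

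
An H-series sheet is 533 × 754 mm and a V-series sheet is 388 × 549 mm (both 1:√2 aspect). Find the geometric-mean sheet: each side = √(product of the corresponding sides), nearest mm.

Short side: √(533 · 388) = √206804 ≈ 454.8 → 455 mm
Long side: √(754 · 549) = √413946 ≈ 643.4 → 643 mm

455 × 643 mm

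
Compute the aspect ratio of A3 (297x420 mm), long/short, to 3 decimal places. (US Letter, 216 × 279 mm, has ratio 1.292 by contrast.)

1.414

420 / 297 = 1.414
Matches √2 ≈ 1.414 — the ISO 216 defining ratio.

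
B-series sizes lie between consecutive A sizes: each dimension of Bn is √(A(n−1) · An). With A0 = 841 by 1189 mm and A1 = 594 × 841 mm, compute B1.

Short side: √(841 · 594) = √499554 ≈ 706.8 → 707 mm
Long side: √(1189 · 841) = √999949 ≈ 1000.0 → 1000 mm

707 × 1000 mm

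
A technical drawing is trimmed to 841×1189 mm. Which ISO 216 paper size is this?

Aspect ratio 1189/841 ≈ 1.414 — close to the ISO √2 ≈ 1.414.
In the A-series (A0 area = 1 m²): A0 = 841 × 1189 mm.

A0 (841 × 1189 mm)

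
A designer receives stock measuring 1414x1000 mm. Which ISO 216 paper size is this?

Aspect ratio 1414/1000 ≈ 1.414 — close to the ISO √2 ≈ 1.414.
In the B-series (B0 = 1000 × 1414 mm): B0 = 1000 × 1414 mm.

B0 (1000 × 1414 mm)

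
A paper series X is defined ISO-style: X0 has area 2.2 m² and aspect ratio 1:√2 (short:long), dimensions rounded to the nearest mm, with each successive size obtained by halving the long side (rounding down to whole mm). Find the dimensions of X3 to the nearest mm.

441 × 623 mm

Let X0's short side be w mm. w · w√2 = 2.2 m² = 2,200,000 mm², so w ≈ 1247.3 mm and w√2 ≈ 1763.9 mm → X0 = 1247 × 1764 mm.
X1: ⌊1764/2⌋ × 1247 = 882 × 1247 mm
X2: ⌊1247/2⌋ × 882 = 623 × 882 mm
X3: ⌊882/2⌋ × 623 = 441 × 623 mm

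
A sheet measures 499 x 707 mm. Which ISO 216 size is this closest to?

Aspect ratio 707/499 ≈ 1.417 — close to the ISO √2 ≈ 1.414.
In the B-series (B0 = 1000 × 1414 mm): B2 = 500 × 707 mm.
Off by 1 mm total — nearest standard size.

B2 (500 × 707 mm)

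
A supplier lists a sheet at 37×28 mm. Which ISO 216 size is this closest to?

A10 (26 × 37 mm)

Aspect ratio 37/28 ≈ 1.321 (ISO target is √2 ≈ 1.414).
In the A-series (A0 area = 1 m²): A10 = 26 × 37 mm.
Off by 2 mm total — nearest standard size.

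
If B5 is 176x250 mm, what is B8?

62 × 88 mm

B6: ⌊250/2⌋ × 176 = 125 × 176 mm
B7: ⌊176/2⌋ × 125 = 88 × 125 mm
B8: ⌊125/2⌋ × 88 = 62 × 88 mm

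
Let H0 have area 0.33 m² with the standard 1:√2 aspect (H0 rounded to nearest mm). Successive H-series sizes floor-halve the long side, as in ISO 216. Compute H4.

Let H0's short side be w mm. w · w√2 = 0.33 m² = 330,000 mm², so w ≈ 483.1 mm and w√2 ≈ 683.1 mm → H0 = 483 × 683 mm.
H1: ⌊683/2⌋ × 483 = 341 × 483 mm
H2: ⌊483/2⌋ × 341 = 241 × 341 mm
H3: ⌊341/2⌋ × 241 = 170 × 241 mm
H4: ⌊241/2⌋ × 170 = 120 × 170 mm

120 × 170 mm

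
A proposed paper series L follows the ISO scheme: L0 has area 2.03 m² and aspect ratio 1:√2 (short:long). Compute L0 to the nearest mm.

1198 × 1694 mm

Let the short side be w mm. Then w · w√2 = 2.03 m² = 2,030,000 mm².
w² = 2,030,000/√2, so w ≈ 1198.1 mm; long side = w√2 ≈ 1694.4 mm.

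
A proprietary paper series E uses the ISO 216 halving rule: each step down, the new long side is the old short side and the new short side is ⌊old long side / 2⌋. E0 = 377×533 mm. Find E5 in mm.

E1: ⌊533/2⌋ × 377 = 266 × 377 mm
E2: ⌊377/2⌋ × 266 = 188 × 266 mm
E3: ⌊266/2⌋ × 188 = 133 × 188 mm
E4: ⌊188/2⌋ × 133 = 94 × 133 mm
E5: ⌊133/2⌋ × 94 = 66 × 94 mm

66 × 94 mm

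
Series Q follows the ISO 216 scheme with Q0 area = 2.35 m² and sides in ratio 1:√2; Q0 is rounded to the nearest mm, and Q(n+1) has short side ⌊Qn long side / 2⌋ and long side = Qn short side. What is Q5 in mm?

227 × 322 mm

Let Q0's short side be w mm. w · w√2 = 2.35 m² = 2,350,000 mm², so w ≈ 1289.1 mm and w√2 ≈ 1823.0 mm → Q0 = 1289 × 1823 mm.
Q1: ⌊1823/2⌋ × 1289 = 911 × 1289 mm
Q2: ⌊1289/2⌋ × 911 = 644 × 911 mm
Q3: ⌊911/2⌋ × 644 = 455 × 644 mm
Q4: ⌊644/2⌋ × 455 = 322 × 455 mm
Q5: ⌊455/2⌋ × 322 = 227 × 322 mm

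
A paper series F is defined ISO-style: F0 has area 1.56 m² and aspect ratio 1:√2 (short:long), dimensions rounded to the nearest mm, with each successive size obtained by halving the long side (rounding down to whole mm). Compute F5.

Let F0's short side be w mm. w · w√2 = 1.56 m² = 1,560,000 mm², so w ≈ 1050.3 mm and w√2 ≈ 1485.3 mm → F0 = 1050 × 1485 mm.
F1: ⌊1485/2⌋ × 1050 = 742 × 1050 mm
F2: ⌊1050/2⌋ × 742 = 525 × 742 mm
F3: ⌊742/2⌋ × 525 = 371 × 525 mm
F4: ⌊525/2⌋ × 371 = 262 × 371 mm
F5: ⌊371/2⌋ × 262 = 185 × 262 mm

185 × 262 mm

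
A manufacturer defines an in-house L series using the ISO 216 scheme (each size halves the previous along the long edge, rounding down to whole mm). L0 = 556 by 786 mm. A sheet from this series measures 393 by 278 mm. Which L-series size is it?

L2

L0: 556 × 786 mm
L1: 393 × 556 mm
L2: 278 × 393 mm
L3: 196 × 278 mm
→ matches L2.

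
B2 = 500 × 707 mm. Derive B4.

B3: ⌊707/2⌋ × 500 = 353 × 500 mm
B4: ⌊500/2⌋ × 353 = 250 × 353 mm

250 × 353 mm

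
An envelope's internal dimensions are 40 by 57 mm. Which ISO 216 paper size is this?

C9 (40 × 57 mm)

Aspect ratio 57/40 ≈ 1.425 — close to the ISO √2 ≈ 1.414.
In the C-series (envelope sizes, between A and B): C9 = 40 × 57 mm.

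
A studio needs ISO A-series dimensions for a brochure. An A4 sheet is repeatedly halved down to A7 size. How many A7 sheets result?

8

Each ISO step halves the sheet: 1 × A4 → 2 × A5 → 4 × A6 → 8 × A7
From A4 to A7 is 3 halving steps: 2^3 = 8.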